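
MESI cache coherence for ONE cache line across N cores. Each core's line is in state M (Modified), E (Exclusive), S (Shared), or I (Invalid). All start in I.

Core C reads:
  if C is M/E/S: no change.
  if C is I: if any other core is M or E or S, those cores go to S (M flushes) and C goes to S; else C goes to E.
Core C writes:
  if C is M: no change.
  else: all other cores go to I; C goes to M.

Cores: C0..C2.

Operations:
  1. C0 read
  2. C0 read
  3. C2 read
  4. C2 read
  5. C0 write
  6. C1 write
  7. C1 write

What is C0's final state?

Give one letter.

Answer: I

Derivation:
Op 1: C0 read [C0 read from I: no other sharers -> C0=E (exclusive)] -> [E,I,I]
Op 2: C0 read [C0 read: already in E, no change] -> [E,I,I]
Op 3: C2 read [C2 read from I: others=['C0=E'] -> C2=S, others downsized to S] -> [S,I,S]
Op 4: C2 read [C2 read: already in S, no change] -> [S,I,S]
Op 5: C0 write [C0 write: invalidate ['C2=S'] -> C0=M] -> [M,I,I]
Op 6: C1 write [C1 write: invalidate ['C0=M'] -> C1=M] -> [I,M,I]
Op 7: C1 write [C1 write: already M (modified), no change] -> [I,M,I]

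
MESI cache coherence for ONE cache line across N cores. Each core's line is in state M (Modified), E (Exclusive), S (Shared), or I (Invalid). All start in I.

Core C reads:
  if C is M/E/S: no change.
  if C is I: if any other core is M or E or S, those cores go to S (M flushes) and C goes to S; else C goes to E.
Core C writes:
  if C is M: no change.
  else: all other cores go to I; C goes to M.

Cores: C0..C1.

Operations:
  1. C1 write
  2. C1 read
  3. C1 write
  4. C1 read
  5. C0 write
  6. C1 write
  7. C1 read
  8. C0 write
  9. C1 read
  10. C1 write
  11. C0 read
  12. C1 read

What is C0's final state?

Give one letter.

Answer: S

Derivation:
Op 1: C1 write [C1 write: invalidate none -> C1=M] -> [I,M]
Op 2: C1 read [C1 read: already in M, no change] -> [I,M]
Op 3: C1 write [C1 write: already M (modified), no change] -> [I,M]
Op 4: C1 read [C1 read: already in M, no change] -> [I,M]
Op 5: C0 write [C0 write: invalidate ['C1=M'] -> C0=M] -> [M,I]
Op 6: C1 write [C1 write: invalidate ['C0=M'] -> C1=M] -> [I,M]
Op 7: C1 read [C1 read: already in M, no change] -> [I,M]
Op 8: C0 write [C0 write: invalidate ['C1=M'] -> C0=M] -> [M,I]
Op 9: C1 read [C1 read from I: others=['C0=M'] -> C1=S, others downsized to S] -> [S,S]
Op 10: C1 write [C1 write: invalidate ['C0=S'] -> C1=M] -> [I,M]
Op 11: C0 read [C0 read from I: others=['C1=M'] -> C0=S, others downsized to S] -> [S,S]
Op 12: C1 read [C1 read: already in S, no change] -> [S,S]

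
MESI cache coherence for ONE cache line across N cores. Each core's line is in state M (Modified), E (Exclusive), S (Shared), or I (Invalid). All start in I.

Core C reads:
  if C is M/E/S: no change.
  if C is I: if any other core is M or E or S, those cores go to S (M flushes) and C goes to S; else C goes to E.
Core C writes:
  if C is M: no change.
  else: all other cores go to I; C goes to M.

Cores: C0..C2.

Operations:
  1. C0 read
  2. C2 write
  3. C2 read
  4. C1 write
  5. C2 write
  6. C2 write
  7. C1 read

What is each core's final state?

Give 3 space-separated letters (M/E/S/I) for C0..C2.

Answer: I S S

Derivation:
Op 1: C0 read [C0 read from I: no other sharers -> C0=E (exclusive)] -> [E,I,I]
Op 2: C2 write [C2 write: invalidate ['C0=E'] -> C2=M] -> [I,I,M]
Op 3: C2 read [C2 read: already in M, no change] -> [I,I,M]
Op 4: C1 write [C1 write: invalidate ['C2=M'] -> C1=M] -> [I,M,I]
Op 5: C2 write [C2 write: invalidate ['C1=M'] -> C2=M] -> [I,I,M]
Op 6: C2 write [C2 write: already M (modified), no change] -> [I,I,M]
Op 7: C1 read [C1 read from I: others=['C2=M'] -> C1=S, others downsized to S] -> [I,S,S]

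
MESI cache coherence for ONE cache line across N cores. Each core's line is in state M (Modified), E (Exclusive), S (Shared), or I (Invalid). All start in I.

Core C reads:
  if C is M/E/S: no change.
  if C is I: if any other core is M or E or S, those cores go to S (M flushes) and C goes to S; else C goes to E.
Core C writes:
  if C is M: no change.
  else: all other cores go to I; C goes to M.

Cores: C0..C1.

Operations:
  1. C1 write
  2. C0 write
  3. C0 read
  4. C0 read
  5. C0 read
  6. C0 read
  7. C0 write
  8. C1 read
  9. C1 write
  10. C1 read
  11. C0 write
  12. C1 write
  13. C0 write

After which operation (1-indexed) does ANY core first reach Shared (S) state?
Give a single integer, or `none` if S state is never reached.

Op 1: C1 write [C1 write: invalidate none -> C1=M] -> [I,M]
Op 2: C0 write [C0 write: invalidate ['C1=M'] -> C0=M] -> [M,I]
Op 3: C0 read [C0 read: already in M, no change] -> [M,I]
Op 4: C0 read [C0 read: already in M, no change] -> [M,I]
Op 5: C0 read [C0 read: already in M, no change] -> [M,I]
Op 6: C0 read [C0 read: already in M, no change] -> [M,I]
Op 7: C0 write [C0 write: already M (modified), no change] -> [M,I]
Op 8: C1 read [C1 read from I: others=['C0=M'] -> C1=S, others downsized to S] -> [S,S]
  -> First S state at op 8; remaining ops need not be traced.

Answer: 8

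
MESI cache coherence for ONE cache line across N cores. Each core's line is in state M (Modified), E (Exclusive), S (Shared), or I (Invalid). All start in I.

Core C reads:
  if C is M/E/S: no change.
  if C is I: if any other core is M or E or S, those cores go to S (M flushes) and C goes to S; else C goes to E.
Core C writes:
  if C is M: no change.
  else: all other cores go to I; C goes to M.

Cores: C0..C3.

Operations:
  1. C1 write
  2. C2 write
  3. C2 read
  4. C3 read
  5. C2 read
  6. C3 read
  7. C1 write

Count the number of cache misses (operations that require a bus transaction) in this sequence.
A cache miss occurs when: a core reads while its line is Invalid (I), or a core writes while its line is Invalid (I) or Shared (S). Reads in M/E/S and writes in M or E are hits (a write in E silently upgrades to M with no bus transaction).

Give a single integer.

Answer: 4

Derivation:
Op 1: C1 write [C1 write: invalidate none -> C1=M] -> [I,M,I,I] [MISS #1: write from I]
Op 2: C2 write [C2 write: invalidate ['C1=M'] -> C2=M] -> [I,I,M,I] [MISS #2: write from I]
Op 3: C2 read [C2 read: already in M, no change] -> [I,I,M,I] [hit: read from M]
Op 4: C3 read [C3 read from I: others=['C2=M'] -> C3=S, others downsized to S] -> [I,I,S,S] [MISS #3: read from I]
Op 5: C2 read [C2 read: already in S, no change] -> [I,I,S,S] [hit: read from S]
Op 6: C3 read [C3 read: already in S, no change] -> [I,I,S,S] [hit: read from S]
Op 7: C1 write [C1 write: invalidate ['C2=S', 'C3=S'] -> C1=M] -> [I,M,I,I] [MISS #4: write from I]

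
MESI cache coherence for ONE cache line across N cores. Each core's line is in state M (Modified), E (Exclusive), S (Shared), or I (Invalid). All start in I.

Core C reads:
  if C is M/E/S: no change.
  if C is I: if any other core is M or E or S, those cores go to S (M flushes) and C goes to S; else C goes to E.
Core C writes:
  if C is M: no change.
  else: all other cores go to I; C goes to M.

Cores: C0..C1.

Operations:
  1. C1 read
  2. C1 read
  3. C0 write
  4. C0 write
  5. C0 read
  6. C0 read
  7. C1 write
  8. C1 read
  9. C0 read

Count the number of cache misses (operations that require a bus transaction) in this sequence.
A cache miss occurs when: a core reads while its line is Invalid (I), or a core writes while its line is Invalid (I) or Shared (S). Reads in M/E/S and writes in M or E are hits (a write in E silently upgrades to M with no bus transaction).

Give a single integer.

Answer: 4

Derivation:
Op 1: C1 read [C1 read from I: no other sharers -> C1=E (exclusive)] -> [I,E] [MISS #1: read from I]
Op 2: C1 read [C1 read: already in E, no change] -> [I,E] [hit: read from E]
Op 3: C0 write [C0 write: invalidate ['C1=E'] -> C0=M] -> [M,I] [MISS #2: write from I]
Op 4: C0 write [C0 write: already M (modified), no change] -> [M,I] [hit: write from M]
Op 5: C0 read [C0 read: already in M, no change] -> [M,I] [hit: read from M]
Op 6: C0 read [C0 read: already in M, no change] -> [M,I] [hit: read from M]
Op 7: C1 write [C1 write: invalidate ['C0=M'] -> C1=M] -> [I,M] [MISS #3: write from I]
Op 8: C1 read [C1 read: already in M, no change] -> [I,M] [hit: read from M]
Op 9: C0 read [C0 read from I: others=['C1=M'] -> C0=S, others downsized to S] -> [S,S] [MISS #4: read from I]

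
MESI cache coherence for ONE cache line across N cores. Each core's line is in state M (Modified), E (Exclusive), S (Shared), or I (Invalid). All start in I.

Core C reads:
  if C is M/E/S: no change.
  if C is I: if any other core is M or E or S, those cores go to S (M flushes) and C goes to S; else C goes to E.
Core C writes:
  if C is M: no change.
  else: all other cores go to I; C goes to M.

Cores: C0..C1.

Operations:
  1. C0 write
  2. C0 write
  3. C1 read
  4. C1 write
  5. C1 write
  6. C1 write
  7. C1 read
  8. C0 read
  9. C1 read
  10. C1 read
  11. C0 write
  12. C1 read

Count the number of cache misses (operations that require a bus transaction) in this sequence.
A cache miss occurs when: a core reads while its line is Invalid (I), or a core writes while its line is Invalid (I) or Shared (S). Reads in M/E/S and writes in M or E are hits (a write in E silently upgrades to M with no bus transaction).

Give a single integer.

Answer: 6

Derivation:
Op 1: C0 write [C0 write: invalidate none -> C0=M] -> [M,I] [MISS #1: write from I]
Op 2: C0 write [C0 write: already M (modified), no change] -> [M,I] [hit: write from M]
Op 3: C1 read [C1 read from I: others=['C0=M'] -> C1=S, others downsized to S] -> [S,S] [MISS #2: read from I]
Op 4: C1 write [C1 write: invalidate ['C0=S'] -> C1=M] -> [I,M] [MISS #3: write from S]
Op 5: C1 write [C1 write: already M (modified), no change] -> [I,M] [hit: write from M]
Op 6: C1 write [C1 write: already M (modified), no change] -> [I,M] [hit: write from M]
Op 7: C1 read [C1 read: already in M, no change] -> [I,M] [hit: read from M]
Op 8: C0 read [C0 read from I: others=['C1=M'] -> C0=S, others downsized to S] -> [S,S] [MISS #4: read from I]
Op 9: C1 read [C1 read: already in S, no change] -> [S,S] [hit: read from S]
Op 10: C1 read [C1 read: already in S, no change] -> [S,S] [hit: read from S]
Op 11: C0 write [C0 write: invalidate ['C1=S'] -> C0=M] -> [M,I] [MISS #5: write from S]
Op 12: C1 read [C1 read from I: others=['C0=M'] -> C1=S, others downsized to S] -> [S,S] [MISS #6: read from I]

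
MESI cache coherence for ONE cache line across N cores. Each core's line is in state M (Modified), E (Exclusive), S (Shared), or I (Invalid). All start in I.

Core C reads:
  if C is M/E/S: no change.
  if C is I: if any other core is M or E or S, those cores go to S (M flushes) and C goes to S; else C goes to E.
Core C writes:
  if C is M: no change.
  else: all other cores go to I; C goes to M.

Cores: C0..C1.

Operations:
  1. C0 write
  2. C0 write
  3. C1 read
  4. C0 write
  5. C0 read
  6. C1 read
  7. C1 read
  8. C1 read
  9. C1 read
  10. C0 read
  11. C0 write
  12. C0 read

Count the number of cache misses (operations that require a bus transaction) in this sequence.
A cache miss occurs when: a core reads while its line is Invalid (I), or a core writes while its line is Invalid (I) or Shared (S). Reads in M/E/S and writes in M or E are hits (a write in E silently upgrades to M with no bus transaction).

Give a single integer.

Op 1: C0 write [C0 write: invalidate none -> C0=M] -> [M,I] [MISS #1: write from I]
Op 2: C0 write [C0 write: already M (modified), no change] -> [M,I] [hit: write from M]
Op 3: C1 read [C1 read from I: others=['C0=M'] -> C1=S, others downsized to S] -> [S,S] [MISS #2: read from I]
Op 4: C0 write [C0 write: invalidate ['C1=S'] -> C0=M] -> [M,I] [MISS #3: write from S]
Op 5: C0 read [C0 read: already in M, no change] -> [M,I] [hit: read from M]
Op 6: C1 read [C1 read from I: others=['C0=M'] -> C1=S, others downsized to S] -> [S,S] [MISS #4: read from I]
Op 7: C1 read [C1 read: already in S, no change] -> [S,S] [hit: read from S]
Op 8: C1 read [C1 read: already in S, no change] -> [S,S] [hit: read from S]
Op 9: C1 read [C1 read: already in S, no change] -> [S,S] [hit: read from S]
Op 10: C0 read [C0 read: already in S, no change] -> [S,S] [hit: read from S]
Op 11: C0 write [C0 write: invalidate ['C1=S'] -> C0=M] -> [M,I] [MISS #5: write from S]
Op 12: C0 read [C0 read: already in M, no change] -> [M,I] [hit: read from M]

Answer: 5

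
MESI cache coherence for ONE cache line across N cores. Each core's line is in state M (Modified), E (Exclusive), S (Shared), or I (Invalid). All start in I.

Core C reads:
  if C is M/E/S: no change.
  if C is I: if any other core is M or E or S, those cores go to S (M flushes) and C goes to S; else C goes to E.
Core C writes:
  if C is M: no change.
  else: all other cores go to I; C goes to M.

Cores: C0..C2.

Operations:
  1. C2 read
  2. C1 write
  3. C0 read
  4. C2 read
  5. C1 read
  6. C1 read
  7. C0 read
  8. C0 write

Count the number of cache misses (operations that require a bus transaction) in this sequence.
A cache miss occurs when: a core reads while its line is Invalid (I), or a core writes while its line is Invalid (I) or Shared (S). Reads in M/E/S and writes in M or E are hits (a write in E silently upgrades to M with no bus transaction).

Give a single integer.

Op 1: C2 read [C2 read from I: no other sharers -> C2=E (exclusive)] -> [I,I,E] [MISS #1: read from I]
Op 2: C1 write [C1 write: invalidate ['C2=E'] -> C1=M] -> [I,M,I] [MISS #2: write from I]
Op 3: C0 read [C0 read from I: others=['C1=M'] -> C0=S, others downsized to S] -> [S,S,I] [MISS #3: read from I]
Op 4: C2 read [C2 read from I: others=['C0=S', 'C1=S'] -> C2=S, others downsized to S] -> [S,S,S] [MISS #4: read from I]
Op 5: C1 read [C1 read: already in S, no change] -> [S,S,S] [hit: read from S]
Op 6: C1 read [C1 read: already in S, no change] -> [S,S,S] [hit: read from S]
Op 7: C0 read [C0 read: already in S, no change] -> [S,S,S] [hit: read from S]
Op 8: C0 write [C0 write: invalidate ['C1=S', 'C2=S'] -> C0=M] -> [M,I,I] [MISS #5: write from S]

Answer: 5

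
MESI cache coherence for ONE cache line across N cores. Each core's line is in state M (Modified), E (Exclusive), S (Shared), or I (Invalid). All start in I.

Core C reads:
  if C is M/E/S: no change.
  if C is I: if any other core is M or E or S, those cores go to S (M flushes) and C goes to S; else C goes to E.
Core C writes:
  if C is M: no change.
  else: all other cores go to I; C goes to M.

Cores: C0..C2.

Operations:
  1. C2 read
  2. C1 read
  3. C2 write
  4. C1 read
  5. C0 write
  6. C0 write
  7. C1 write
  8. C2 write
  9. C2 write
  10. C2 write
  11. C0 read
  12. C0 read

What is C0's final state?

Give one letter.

Answer: S

Derivation:
Op 1: C2 read [C2 read from I: no other sharers -> C2=E (exclusive)] -> [I,I,E]
Op 2: C1 read [C1 read from I: others=['C2=E'] -> C1=S, others downsized to S] -> [I,S,S]
Op 3: C2 write [C2 write: invalidate ['C1=S'] -> C2=M] -> [I,I,M]
Op 4: C1 read [C1 read from I: others=['C2=M'] -> C1=S, others downsized to S] -> [I,S,S]
Op 5: C0 write [C0 write: invalidate ['C1=S', 'C2=S'] -> C0=M] -> [M,I,I]
Op 6: C0 write [C0 write: already M (modified), no change] -> [M,I,I]
Op 7: C1 write [C1 write: invalidate ['C0=M'] -> C1=M] -> [I,M,I]
Op 8: C2 write [C2 write: invalidate ['C1=M'] -> C2=M] -> [I,I,M]
Op 9: C2 write [C2 write: already M (modified), no change] -> [I,I,M]
Op 10: C2 write [C2 write: already M (modified), no change] -> [I,I,M]
Op 11: C0 read [C0 read from I: others=['C2=M'] -> C0=S, others downsized to S] -> [S,I,S]
Op 12: C0 read [C0 read: already in S, no change] -> [S,I,S]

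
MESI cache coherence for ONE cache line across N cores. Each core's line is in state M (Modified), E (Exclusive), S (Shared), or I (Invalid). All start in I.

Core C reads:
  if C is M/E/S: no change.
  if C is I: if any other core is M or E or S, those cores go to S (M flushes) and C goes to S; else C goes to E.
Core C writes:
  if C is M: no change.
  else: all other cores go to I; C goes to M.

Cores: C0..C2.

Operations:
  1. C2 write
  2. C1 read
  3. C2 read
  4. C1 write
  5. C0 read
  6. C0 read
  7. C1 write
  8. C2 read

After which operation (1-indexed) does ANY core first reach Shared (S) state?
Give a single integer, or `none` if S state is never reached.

Op 1: C2 write [C2 write: invalidate none -> C2=M] -> [I,I,M]
Op 2: C1 read [C1 read from I: others=['C2=M'] -> C1=S, others downsized to S] -> [I,S,S]
  -> First S state at op 2; remaining ops need not be traced.

Answer: 2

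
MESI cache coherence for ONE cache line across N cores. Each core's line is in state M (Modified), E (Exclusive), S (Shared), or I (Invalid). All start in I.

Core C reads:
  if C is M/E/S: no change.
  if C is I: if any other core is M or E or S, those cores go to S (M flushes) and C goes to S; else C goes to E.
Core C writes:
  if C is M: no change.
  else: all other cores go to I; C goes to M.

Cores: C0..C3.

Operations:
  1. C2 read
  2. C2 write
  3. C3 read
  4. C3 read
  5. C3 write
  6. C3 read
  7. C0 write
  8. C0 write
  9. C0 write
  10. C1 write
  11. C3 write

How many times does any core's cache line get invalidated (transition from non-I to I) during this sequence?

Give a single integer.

Op 1: C2 read [C2 read from I: no other sharers -> C2=E (exclusive)] -> [I,I,E,I] (invalidations this op: 0; running total: 0)
Op 2: C2 write [C2 write: invalidate none -> C2=M] -> [I,I,M,I] (invalidations this op: 0; running total: 0)
Op 3: C3 read [C3 read from I: others=['C2=M'] -> C3=S, others downsized to S] -> [I,I,S,S] (invalidations this op: 0; running total: 0)
Op 4: C3 read [C3 read: already in S, no change] -> [I,I,S,S] (invalidations this op: 0; running total: 0)
Op 5: C3 write [C3 write: invalidate ['C2=S'] -> C3=M] -> [I,I,I,M] (invalidations this op: 1; running total: 1)
Op 6: C3 read [C3 read: already in M, no change] -> [I,I,I,M] (invalidations this op: 0; running total: 1)
Op 7: C0 write [C0 write: invalidate ['C3=M'] -> C0=M] -> [M,I,I,I] (invalidations this op: 1; running total: 2)
Op 8: C0 write [C0 write: already M (modified), no change] -> [M,I,I,I] (invalidations this op: 0; running total: 2)
Op 9: C0 write [C0 write: already M (modified), no change] -> [M,I,I,I] (invalidations this op: 0; running total: 2)
Op 10: C1 write [C1 write: invalidate ['C0=M'] -> C1=M] -> [I,M,I,I] (invalidations this op: 1; running total: 3)
Op 11: C3 write [C3 write: invalidate ['C1=M'] -> C3=M] -> [I,I,I,M] (invalidations this op: 1; running total: 4)

Answer: 4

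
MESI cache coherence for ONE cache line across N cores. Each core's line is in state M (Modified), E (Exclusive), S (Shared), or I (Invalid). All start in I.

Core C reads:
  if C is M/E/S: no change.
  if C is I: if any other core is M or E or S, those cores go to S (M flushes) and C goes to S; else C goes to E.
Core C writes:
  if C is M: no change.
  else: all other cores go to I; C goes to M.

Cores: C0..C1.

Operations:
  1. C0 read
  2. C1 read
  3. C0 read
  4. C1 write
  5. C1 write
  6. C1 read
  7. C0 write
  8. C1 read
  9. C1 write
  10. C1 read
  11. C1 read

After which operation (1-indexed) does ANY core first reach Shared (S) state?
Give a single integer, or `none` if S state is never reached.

Answer: 2

Derivation:
Op 1: C0 read [C0 read from I: no other sharers -> C0=E (exclusive)] -> [E,I]
Op 2: C1 read [C1 read from I: others=['C0=E'] -> C1=S, others downsized to S] -> [S,S]
  -> First S state at op 2; remaining ops need not be traced.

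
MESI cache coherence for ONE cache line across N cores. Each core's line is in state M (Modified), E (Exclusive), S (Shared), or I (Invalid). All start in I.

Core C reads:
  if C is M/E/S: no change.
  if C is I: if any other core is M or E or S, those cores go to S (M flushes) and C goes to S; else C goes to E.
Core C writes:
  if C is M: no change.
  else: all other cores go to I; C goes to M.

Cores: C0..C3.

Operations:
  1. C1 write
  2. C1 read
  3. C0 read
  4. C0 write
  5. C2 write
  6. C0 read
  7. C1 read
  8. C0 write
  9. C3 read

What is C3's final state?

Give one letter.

Op 1: C1 write [C1 write: invalidate none -> C1=M] -> [I,M,I,I]
Op 2: C1 read [C1 read: already in M, no change] -> [I,M,I,I]
Op 3: C0 read [C0 read from I: others=['C1=M'] -> C0=S, others downsized to S] -> [S,S,I,I]
Op 4: C0 write [C0 write: invalidate ['C1=S'] -> C0=M] -> [M,I,I,I]
Op 5: C2 write [C2 write: invalidate ['C0=M'] -> C2=M] -> [I,I,M,I]
Op 6: C0 read [C0 read from I: others=['C2=M'] -> C0=S, others downsized to S] -> [S,I,S,I]
Op 7: C1 read [C1 read from I: others=['C0=S', 'C2=S'] -> C1=S, others downsized to S] -> [S,S,S,I]
Op 8: C0 write [C0 write: invalidate ['C1=S', 'C2=S'] -> C0=M] -> [M,I,I,I]
Op 9: C3 read [C3 read from I: others=['C0=M'] -> C3=S, others downsized to S] -> [S,I,I,S]

Answer: S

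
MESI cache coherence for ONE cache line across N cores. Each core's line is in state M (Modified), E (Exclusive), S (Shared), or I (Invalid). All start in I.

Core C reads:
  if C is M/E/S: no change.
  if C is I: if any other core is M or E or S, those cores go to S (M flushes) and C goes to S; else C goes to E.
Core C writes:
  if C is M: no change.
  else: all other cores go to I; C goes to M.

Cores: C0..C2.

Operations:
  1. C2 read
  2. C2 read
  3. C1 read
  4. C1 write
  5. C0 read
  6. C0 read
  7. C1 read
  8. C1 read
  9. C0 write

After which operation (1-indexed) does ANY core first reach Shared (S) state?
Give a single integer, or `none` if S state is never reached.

Op 1: C2 read [C2 read from I: no other sharers -> C2=E (exclusive)] -> [I,I,E]
Op 2: C2 read [C2 read: already in E, no change] -> [I,I,E]
Op 3: C1 read [C1 read from I: others=['C2=E'] -> C1=S, others downsized to S] -> [I,S,S]
  -> First S state at op 3; remaining ops need not be traced.

Answer: 3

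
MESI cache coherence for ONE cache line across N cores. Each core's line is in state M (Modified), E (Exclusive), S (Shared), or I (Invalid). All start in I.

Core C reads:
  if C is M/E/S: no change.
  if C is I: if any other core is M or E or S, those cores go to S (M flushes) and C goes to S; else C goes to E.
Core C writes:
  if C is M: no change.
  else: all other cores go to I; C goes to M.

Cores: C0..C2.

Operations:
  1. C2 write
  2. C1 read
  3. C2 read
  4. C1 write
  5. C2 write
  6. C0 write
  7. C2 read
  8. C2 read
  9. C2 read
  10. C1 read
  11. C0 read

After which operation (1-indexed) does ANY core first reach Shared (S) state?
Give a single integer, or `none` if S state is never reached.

Answer: 2

Derivation:
Op 1: C2 write [C2 write: invalidate none -> C2=M] -> [I,I,M]
Op 2: C1 read [C1 read from I: others=['C2=M'] -> C1=S, others downsized to S] -> [I,S,S]
  -> First S state at op 2; remaining ops need not be traced.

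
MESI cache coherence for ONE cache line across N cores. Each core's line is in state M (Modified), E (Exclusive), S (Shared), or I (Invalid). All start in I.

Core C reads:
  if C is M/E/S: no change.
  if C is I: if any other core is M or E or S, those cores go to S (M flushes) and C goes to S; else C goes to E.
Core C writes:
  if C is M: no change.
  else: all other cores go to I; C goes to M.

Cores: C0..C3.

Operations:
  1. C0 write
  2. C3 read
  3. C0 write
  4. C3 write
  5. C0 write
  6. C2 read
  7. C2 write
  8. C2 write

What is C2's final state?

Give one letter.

Op 1: C0 write [C0 write: invalidate none -> C0=M] -> [M,I,I,I]
Op 2: C3 read [C3 read from I: others=['C0=M'] -> C3=S, others downsized to S] -> [S,I,I,S]
Op 3: C0 write [C0 write: invalidate ['C3=S'] -> C0=M] -> [M,I,I,I]
Op 4: C3 write [C3 write: invalidate ['C0=M'] -> C3=M] -> [I,I,I,M]
Op 5: C0 write [C0 write: invalidate ['C3=M'] -> C0=M] -> [M,I,I,I]
Op 6: C2 read [C2 read from I: others=['C0=M'] -> C2=S, others downsized to S] -> [S,I,S,I]
Op 7: C2 write [C2 write: invalidate ['C0=S'] -> C2=M] -> [I,I,M,I]
Op 8: C2 write [C2 write: already M (modified), no change] -> [I,I,M,I]

Answer: M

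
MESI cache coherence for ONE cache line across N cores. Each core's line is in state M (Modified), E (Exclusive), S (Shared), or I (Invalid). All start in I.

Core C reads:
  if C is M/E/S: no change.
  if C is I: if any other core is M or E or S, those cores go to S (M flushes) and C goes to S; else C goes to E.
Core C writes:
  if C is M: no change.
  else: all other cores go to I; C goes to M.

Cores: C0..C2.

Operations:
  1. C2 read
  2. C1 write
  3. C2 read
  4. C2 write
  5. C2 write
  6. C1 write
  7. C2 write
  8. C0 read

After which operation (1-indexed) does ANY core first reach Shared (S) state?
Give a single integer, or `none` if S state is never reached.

Answer: 3

Derivation:
Op 1: C2 read [C2 read from I: no other sharers -> C2=E (exclusive)] -> [I,I,E]
Op 2: C1 write [C1 write: invalidate ['C2=E'] -> C1=M] -> [I,M,I]
Op 3: C2 read [C2 read from I: others=['C1=M'] -> C2=S, others downsized to S] -> [I,S,S]
  -> First S state at op 3; remaining ops need not be traced.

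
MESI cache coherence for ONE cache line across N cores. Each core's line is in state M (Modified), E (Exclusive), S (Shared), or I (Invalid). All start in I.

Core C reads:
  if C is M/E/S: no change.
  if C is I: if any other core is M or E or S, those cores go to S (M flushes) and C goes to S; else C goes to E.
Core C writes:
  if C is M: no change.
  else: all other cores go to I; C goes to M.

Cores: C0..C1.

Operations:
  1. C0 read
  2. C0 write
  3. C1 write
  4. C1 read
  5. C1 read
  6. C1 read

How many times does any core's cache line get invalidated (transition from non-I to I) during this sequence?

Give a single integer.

Answer: 1

Derivation:
Op 1: C0 read [C0 read from I: no other sharers -> C0=E (exclusive)] -> [E,I] (invalidations this op: 0; running total: 0)
Op 2: C0 write [C0 write: invalidate none -> C0=M] -> [M,I] (invalidations this op: 0; running total: 0)
Op 3: C1 write [C1 write: invalidate ['C0=M'] -> C1=M] -> [I,M] (invalidations this op: 1; running total: 1)
Op 4: C1 read [C1 read: already in M, no change] -> [I,M] (invalidations this op: 0; running total: 1)
Op 5: C1 read [C1 read: already in M, no change] -> [I,M] (invalidations this op: 0; running total: 1)
Op 6: C1 read [C1 read: already in M, no change] -> [I,M] (invalidations this op: 0; running total: 1)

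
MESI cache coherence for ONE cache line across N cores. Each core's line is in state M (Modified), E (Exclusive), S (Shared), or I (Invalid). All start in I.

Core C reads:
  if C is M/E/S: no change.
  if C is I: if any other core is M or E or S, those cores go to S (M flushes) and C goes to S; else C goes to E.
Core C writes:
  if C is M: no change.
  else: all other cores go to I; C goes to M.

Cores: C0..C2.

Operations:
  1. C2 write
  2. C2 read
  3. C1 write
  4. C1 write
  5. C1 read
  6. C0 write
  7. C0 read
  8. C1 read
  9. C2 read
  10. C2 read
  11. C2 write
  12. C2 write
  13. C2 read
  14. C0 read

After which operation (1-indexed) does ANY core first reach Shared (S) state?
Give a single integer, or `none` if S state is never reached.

Answer: 8

Derivation:
Op 1: C2 write [C2 write: invalidate none -> C2=M] -> [I,I,M]
Op 2: C2 read [C2 read: already in M, no change] -> [I,I,M]
Op 3: C1 write [C1 write: invalidate ['C2=M'] -> C1=M] -> [I,M,I]
Op 4: C1 write [C1 write: already M (modified), no change] -> [I,M,I]
Op 5: C1 read [C1 read: already in M, no change] -> [I,M,I]
Op 6: C0 write [C0 write: invalidate ['C1=M'] -> C0=M] -> [M,I,I]
Op 7: C0 read [C0 read: already in M, no change] -> [M,I,I]
Op 8: C1 read [C1 read from I: others=['C0=M'] -> C1=S, others downsized to S] -> [S,S,I]
  -> First S state at op 8; remaining ops need not be traced.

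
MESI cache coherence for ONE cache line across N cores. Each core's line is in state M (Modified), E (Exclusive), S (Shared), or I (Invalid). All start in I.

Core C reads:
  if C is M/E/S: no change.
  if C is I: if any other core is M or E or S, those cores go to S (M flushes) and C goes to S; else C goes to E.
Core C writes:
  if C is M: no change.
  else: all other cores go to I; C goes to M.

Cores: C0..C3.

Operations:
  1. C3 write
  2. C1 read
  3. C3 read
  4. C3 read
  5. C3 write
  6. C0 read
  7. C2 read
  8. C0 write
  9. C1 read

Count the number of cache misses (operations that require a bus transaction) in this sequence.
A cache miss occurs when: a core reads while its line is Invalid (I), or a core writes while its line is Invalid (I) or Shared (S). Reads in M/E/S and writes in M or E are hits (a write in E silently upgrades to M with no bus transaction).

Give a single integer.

Answer: 7

Derivation:
Op 1: C3 write [C3 write: invalidate none -> C3=M] -> [I,I,I,M] [MISS #1: write from I]
Op 2: C1 read [C1 read from I: others=['C3=M'] -> C1=S, others downsized to S] -> [I,S,I,S] [MISS #2: read from I]
Op 3: C3 read [C3 read: already in S, no change] -> [I,S,I,S] [hit: read from S]
Op 4: C3 read [C3 read: already in S, no change] -> [I,S,I,S] [hit: read from S]
Op 5: C3 write [C3 write: invalidate ['C1=S'] -> C3=M] -> [I,I,I,M] [MISS #3: write from S]
Op 6: C0 read [C0 read from I: others=['C3=M'] -> C0=S, others downsized to S] -> [S,I,I,S] [MISS #4: read from I]
Op 7: C2 read [C2 read from I: others=['C0=S', 'C3=S'] -> C2=S, others downsized to S] -> [S,I,S,S] [MISS #5: read from I]
Op 8: C0 write [C0 write: invalidate ['C2=S', 'C3=S'] -> C0=M] -> [M,I,I,I] [MISS #6: write from S]
Op 9: C1 read [C1 read from I: others=['C0=M'] -> C1=S, others downsized to S] -> [S,S,I,I] [MISS #7: read from I]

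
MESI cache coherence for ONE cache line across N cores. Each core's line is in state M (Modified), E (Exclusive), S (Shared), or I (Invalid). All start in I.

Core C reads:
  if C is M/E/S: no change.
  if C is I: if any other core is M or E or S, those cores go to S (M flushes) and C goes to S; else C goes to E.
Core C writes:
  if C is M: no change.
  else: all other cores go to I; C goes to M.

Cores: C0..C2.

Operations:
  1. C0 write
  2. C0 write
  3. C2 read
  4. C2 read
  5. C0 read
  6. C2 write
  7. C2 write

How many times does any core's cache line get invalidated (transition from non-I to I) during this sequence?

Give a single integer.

Op 1: C0 write [C0 write: invalidate none -> C0=M] -> [M,I,I] (invalidations this op: 0; running total: 0)
Op 2: C0 write [C0 write: already M (modified), no change] -> [M,I,I] (invalidations this op: 0; running total: 0)
Op 3: C2 read [C2 read from I: others=['C0=M'] -> C2=S, others downsized to S] -> [S,I,S] (invalidations this op: 0; running total: 0)
Op 4: C2 read [C2 read: already in S, no change] -> [S,I,S] (invalidations this op: 0; running total: 0)
Op 5: C0 read [C0 read: already in S, no change] -> [S,I,S] (invalidations this op: 0; running total: 0)
Op 6: C2 write [C2 write: invalidate ['C0=S'] -> C2=M] -> [I,I,M] (invalidations this op: 1; running total: 1)
Op 7: C2 write [C2 write: already M (modified), no change] -> [I,I,M] (invalidations this op: 0; running total: 1)

Answer: 1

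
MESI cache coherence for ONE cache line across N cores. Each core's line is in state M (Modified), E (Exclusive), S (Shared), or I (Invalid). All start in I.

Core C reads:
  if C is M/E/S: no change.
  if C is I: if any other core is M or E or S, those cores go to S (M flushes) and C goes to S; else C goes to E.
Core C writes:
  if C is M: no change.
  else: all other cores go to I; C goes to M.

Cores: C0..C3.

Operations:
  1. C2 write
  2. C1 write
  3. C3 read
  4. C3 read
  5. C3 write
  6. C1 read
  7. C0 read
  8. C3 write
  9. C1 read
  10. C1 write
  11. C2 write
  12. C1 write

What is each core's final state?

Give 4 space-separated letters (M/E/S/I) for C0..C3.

Answer: I M I I

Derivation:
Op 1: C2 write [C2 write: invalidate none -> C2=M] -> [I,I,M,I]
Op 2: C1 write [C1 write: invalidate ['C2=M'] -> C1=M] -> [I,M,I,I]
Op 3: C3 read [C3 read from I: others=['C1=M'] -> C3=S, others downsized to S] -> [I,S,I,S]
Op 4: C3 read [C3 read: already in S, no change] -> [I,S,I,S]
Op 5: C3 write [C3 write: invalidate ['C1=S'] -> C3=M] -> [I,I,I,M]
Op 6: C1 read [C1 read from I: others=['C3=M'] -> C1=S, others downsized to S] -> [I,S,I,S]
Op 7: C0 read [C0 read from I: others=['C1=S', 'C3=S'] -> C0=S, others downsized to S] -> [S,S,I,S]
Op 8: C3 write [C3 write: invalidate ['C0=S', 'C1=S'] -> C3=M] -> [I,I,I,M]
Op 9: C1 read [C1 read from I: others=['C3=M'] -> C1=S, others downsized to S] -> [I,S,I,S]
Op 10: C1 write [C1 write: invalidate ['C3=S'] -> C1=M] -> [I,M,I,I]
Op 11: C2 write [C2 write: invalidate ['C1=M'] -> C2=M] -> [I,I,M,I]
Op 12: C1 write [C1 write: invalidate ['C2=M'] -> C1=M] -> [I,M,I,I]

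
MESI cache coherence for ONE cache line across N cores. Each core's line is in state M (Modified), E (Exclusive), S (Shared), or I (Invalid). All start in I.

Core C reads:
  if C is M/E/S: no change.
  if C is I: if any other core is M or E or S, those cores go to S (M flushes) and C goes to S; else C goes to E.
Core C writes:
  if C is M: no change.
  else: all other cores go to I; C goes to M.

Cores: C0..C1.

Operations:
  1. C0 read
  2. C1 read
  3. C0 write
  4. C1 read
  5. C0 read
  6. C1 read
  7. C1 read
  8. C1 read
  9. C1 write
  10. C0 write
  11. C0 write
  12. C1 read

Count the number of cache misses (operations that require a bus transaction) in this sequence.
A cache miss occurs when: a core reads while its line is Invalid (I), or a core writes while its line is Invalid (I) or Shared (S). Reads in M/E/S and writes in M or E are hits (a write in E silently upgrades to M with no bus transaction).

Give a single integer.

Op 1: C0 read [C0 read from I: no other sharers -> C0=E (exclusive)] -> [E,I] [MISS #1: read from I]
Op 2: C1 read [C1 read from I: others=['C0=E'] -> C1=S, others downsized to S] -> [S,S] [MISS #2: read from I]
Op 3: C0 write [C0 write: invalidate ['C1=S'] -> C0=M] -> [M,I] [MISS #3: write from S]
Op 4: C1 read [C1 read from I: others=['C0=M'] -> C1=S, others downsized to S] -> [S,S] [MISS #4: read from I]
Op 5: C0 read [C0 read: already in S, no change] -> [S,S] [hit: read from S]
Op 6: C1 read [C1 read: already in S, no change] -> [S,S] [hit: read from S]
Op 7: C1 read [C1 read: already in S, no change] -> [S,S] [hit: read from S]
Op 8: C1 read [C1 read: already in S, no change] -> [S,S] [hit: read from S]
Op 9: C1 write [C1 write: invalidate ['C0=S'] -> C1=M] -> [I,M] [MISS #5: write from S]
Op 10: C0 write [C0 write: invalidate ['C1=M'] -> C0=M] -> [M,I] [MISS #6: write from I]
Op 11: C0 write [C0 write: already M (modified), no change] -> [M,I] [hit: write from M]
Op 12: C1 read [C1 read from I: others=['C0=M'] -> C1=S, others downsized to S] -> [S,S] [MISS #7: read from I]

Answer: 7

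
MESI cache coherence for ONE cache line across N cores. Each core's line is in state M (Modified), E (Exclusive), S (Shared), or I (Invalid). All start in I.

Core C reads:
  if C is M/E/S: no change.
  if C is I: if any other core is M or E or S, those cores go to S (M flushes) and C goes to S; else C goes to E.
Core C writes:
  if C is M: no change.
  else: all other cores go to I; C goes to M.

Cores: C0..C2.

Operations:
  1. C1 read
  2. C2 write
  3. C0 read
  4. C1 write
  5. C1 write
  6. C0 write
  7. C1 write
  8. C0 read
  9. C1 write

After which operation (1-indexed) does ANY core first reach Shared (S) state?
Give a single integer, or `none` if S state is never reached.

Answer: 3

Derivation:
Op 1: C1 read [C1 read from I: no other sharers -> C1=E (exclusive)] -> [I,E,I]
Op 2: C2 write [C2 write: invalidate ['C1=E'] -> C2=M] -> [I,I,M]
Op 3: C0 read [C0 read from I: others=['C2=M'] -> C0=S, others downsized to S] -> [S,I,S]
  -> First S state at op 3; remaining ops need not be traced.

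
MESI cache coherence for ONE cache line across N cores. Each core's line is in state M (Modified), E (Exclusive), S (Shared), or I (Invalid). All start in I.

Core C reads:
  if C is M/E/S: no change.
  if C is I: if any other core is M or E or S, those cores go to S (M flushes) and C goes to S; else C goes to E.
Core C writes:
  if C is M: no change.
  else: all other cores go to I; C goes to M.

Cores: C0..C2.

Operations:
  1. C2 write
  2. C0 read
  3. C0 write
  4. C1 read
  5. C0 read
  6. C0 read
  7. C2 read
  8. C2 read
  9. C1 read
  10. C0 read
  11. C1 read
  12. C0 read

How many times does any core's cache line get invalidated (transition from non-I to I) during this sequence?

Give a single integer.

Answer: 1

Derivation:
Op 1: C2 write [C2 write: invalidate none -> C2=M] -> [I,I,M] (invalidations this op: 0; running total: 0)
Op 2: C0 read [C0 read from I: others=['C2=M'] -> C0=S, others downsized to S] -> [S,I,S] (invalidations this op: 0; running total: 0)
Op 3: C0 write [C0 write: invalidate ['C2=S'] -> C0=M] -> [M,I,I] (invalidations this op: 1; running total: 1)
Op 4: C1 read [C1 read from I: others=['C0=M'] -> C1=S, others downsized to S] -> [S,S,I] (invalidations this op: 0; running total: 1)
Op 5: C0 read [C0 read: already in S, no change] -> [S,S,I] (invalidations this op: 0; running total: 1)
Op 6: C0 read [C0 read: already in S, no change] -> [S,S,I] (invalidations this op: 0; running total: 1)
Op 7: C2 read [C2 read from I: others=['C0=S', 'C1=S'] -> C2=S, others downsized to S] -> [S,S,S] (invalidations this op: 0; running total: 1)
Op 8: C2 read [C2 read: already in S, no change] -> [S,S,S] (invalidations this op: 0; running total: 1)
Op 9: C1 read [C1 read: already in S, no change] -> [S,S,S] (invalidations this op: 0; running total: 1)
Op 10: C0 read [C0 read: already in S, no change] -> [S,S,S] (invalidations this op: 0; running total: 1)
Op 11: C1 read [C1 read: already in S, no change] -> [S,S,S] (invalidations this op: 0; running total: 1)
Op 12: C0 read [C0 read: already in S, no change] -> [S,S,S] (invalidations this op: 0; running total: 1)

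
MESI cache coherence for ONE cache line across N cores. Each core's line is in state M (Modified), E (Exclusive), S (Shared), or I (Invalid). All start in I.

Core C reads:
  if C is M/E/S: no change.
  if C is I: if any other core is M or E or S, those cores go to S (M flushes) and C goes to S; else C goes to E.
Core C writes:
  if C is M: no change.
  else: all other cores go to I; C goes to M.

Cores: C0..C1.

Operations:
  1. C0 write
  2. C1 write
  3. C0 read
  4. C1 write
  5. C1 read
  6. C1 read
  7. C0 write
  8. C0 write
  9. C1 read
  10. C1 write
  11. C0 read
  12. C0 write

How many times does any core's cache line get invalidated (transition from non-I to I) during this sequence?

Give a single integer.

Op 1: C0 write [C0 write: invalidate none -> C0=M] -> [M,I] (invalidations this op: 0; running total: 0)
Op 2: C1 write [C1 write: invalidate ['C0=M'] -> C1=M] -> [I,M] (invalidations this op: 1; running total: 1)
Op 3: C0 read [C0 read from I: others=['C1=M'] -> C0=S, others downsized to S] -> [S,S] (invalidations this op: 0; running total: 1)
Op 4: C1 write [C1 write: invalidate ['C0=S'] -> C1=M] -> [I,M] (invalidations this op: 1; running total: 2)
Op 5: C1 read [C1 read: already in M, no change] -> [I,M] (invalidations this op: 0; running total: 2)
Op 6: C1 read [C1 read: already in M, no change] -> [I,M] (invalidations this op: 0; running total: 2)
Op 7: C0 write [C0 write: invalidate ['C1=M'] -> C0=M] -> [M,I] (invalidations this op: 1; running total: 3)
Op 8: C0 write [C0 write: already M (modified), no change] -> [M,I] (invalidations this op: 0; running total: 3)
Op 9: C1 read [C1 read from I: others=['C0=M'] -> C1=S, others downsized to S] -> [S,S] (invalidations this op: 0; running total: 3)
Op 10: C1 write [C1 write: invalidate ['C0=S'] -> C1=M] -> [I,M] (invalidations this op: 1; running total: 4)
Op 11: C0 read [C0 read from I: others=['C1=M'] -> C0=S, others downsized to S] -> [S,S] (invalidations this op: 0; running total: 4)
Op 12: C0 write [C0 write: invalidate ['C1=S'] -> C0=M] -> [M,I] (invalidations this op: 1; running total: 5)

Answer: 5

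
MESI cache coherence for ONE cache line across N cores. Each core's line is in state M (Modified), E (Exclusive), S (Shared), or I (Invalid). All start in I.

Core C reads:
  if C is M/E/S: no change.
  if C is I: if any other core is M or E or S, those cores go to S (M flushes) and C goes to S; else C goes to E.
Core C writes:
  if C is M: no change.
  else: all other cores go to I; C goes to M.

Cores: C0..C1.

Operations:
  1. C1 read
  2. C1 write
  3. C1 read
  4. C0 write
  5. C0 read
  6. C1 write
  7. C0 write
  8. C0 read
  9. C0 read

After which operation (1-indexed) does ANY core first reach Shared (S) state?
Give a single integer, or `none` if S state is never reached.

Op 1: C1 read [C1 read from I: no other sharers -> C1=E (exclusive)] -> [I,E]
Op 2: C1 write [C1 write: invalidate none -> C1=M] -> [I,M]
Op 3: C1 read [C1 read: already in M, no change] -> [I,M]
Op 4: C0 write [C0 write: invalidate ['C1=M'] -> C0=M] -> [M,I]
Op 5: C0 read [C0 read: already in M, no change] -> [M,I]
Op 6: C1 write [C1 write: invalidate ['C0=M'] -> C1=M] -> [I,M]
Op 7: C0 write [C0 write: invalidate ['C1=M'] -> C0=M] -> [M,I]
Op 8: C0 read [C0 read: already in M, no change] -> [M,I]
Op 9: C0 read [C0 read: already in M, no change] -> [M,I]
S state never reached in this sequence.

Answer: none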